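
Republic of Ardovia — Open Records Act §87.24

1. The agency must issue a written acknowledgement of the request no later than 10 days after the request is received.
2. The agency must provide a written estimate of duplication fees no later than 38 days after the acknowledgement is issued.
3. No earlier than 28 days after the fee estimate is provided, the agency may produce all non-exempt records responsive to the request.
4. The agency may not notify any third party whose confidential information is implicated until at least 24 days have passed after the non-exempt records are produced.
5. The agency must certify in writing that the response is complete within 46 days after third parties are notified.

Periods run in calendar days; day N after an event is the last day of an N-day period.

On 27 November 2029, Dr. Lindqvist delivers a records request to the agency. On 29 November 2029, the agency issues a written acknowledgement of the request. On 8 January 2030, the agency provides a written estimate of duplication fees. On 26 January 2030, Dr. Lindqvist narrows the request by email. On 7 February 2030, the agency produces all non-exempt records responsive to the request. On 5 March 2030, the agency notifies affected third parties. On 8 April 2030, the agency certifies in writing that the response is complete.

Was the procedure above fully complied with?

No

Step 1 — counting 10 days from 27 November 2029 (when the request is received) gives a deadline of 7 December 2029; done 29 November 2029 — timely.
Step 2 — counting 38 days from 29 November 2029 (when the acknowledgement is issued) gives a deadline of 6 January 2030; done 8 January 2030 — 2 days late.
Later steps need not be reached.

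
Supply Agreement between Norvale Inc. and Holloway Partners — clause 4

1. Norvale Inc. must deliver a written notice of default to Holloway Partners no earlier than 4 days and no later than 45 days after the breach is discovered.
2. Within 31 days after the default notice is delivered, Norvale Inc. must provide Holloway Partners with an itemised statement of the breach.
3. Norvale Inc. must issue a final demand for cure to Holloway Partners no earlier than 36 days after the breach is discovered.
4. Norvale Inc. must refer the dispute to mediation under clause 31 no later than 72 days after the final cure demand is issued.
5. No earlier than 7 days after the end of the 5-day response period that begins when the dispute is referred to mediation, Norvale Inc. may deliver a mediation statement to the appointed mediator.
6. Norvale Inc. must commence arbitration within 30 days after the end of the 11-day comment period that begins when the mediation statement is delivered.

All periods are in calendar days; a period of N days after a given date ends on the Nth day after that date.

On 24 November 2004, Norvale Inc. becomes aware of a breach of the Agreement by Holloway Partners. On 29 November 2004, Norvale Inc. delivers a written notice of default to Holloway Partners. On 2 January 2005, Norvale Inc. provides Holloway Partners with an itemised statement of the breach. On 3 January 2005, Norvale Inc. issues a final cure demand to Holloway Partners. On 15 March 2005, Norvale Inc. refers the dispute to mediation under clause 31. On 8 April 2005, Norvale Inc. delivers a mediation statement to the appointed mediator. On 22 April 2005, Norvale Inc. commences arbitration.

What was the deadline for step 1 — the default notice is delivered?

8 January 2005

Step 1 runs from 24 November 2004, when the breach is discovered. The window is 4–45 days after 24 November 2004; it closes on 8 January 2005.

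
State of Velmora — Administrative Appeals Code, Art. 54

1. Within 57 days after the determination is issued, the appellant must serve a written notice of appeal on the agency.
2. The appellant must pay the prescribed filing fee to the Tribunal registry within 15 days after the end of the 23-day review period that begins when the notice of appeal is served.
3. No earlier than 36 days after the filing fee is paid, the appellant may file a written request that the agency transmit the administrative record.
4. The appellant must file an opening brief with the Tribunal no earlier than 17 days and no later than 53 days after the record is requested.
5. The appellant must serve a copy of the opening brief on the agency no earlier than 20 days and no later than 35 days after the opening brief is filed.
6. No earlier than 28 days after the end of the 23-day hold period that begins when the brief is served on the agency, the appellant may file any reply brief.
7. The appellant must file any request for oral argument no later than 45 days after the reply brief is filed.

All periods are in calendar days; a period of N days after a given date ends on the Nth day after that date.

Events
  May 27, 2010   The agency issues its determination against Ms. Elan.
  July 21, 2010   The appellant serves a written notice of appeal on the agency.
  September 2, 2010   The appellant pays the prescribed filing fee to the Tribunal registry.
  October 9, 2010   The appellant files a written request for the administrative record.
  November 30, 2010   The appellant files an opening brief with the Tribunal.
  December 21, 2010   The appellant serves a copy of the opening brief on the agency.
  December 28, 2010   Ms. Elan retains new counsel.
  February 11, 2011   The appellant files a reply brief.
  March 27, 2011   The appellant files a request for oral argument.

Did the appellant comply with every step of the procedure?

No

Step 1 — counting 57 days from May 27, 2010 (when the determination is issued) gives a deadline of July 23, 2010; completed July 21, 2010, before the deadline.
Step 2 — counting 15 days from August 13, 2010 (end of the 23-day review period, which began when the notice of appeal is served on July 21, 2010) gives a deadline of August 28, 2010; done September 2, 2010 — 5 days late.
Later steps need not be reached.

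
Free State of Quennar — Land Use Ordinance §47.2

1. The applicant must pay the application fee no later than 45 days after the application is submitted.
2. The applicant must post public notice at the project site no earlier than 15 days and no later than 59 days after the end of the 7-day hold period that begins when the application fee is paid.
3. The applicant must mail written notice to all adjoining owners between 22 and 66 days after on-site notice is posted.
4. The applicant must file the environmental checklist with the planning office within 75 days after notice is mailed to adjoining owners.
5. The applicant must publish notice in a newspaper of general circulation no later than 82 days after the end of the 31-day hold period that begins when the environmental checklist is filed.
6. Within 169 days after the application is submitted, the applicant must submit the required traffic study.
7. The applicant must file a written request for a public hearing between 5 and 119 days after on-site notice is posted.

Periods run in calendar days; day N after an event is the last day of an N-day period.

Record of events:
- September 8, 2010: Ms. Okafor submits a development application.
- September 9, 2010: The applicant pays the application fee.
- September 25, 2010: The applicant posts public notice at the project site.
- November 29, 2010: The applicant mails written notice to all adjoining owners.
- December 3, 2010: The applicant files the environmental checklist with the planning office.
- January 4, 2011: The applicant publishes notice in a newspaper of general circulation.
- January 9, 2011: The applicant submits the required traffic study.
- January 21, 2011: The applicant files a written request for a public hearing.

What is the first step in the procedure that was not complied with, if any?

(1) due by September 8, 2010 + 45 days = October 23, 2010; September 9, 2010 is within that limit.
(2) the permitted window runs from September 16, 2010 + 15 = October 1, 2010 to September 16, 2010 + 59 = November 14, 2010; done September 25, 2010 — 6 days before the window opened.
The procedure was therefore not followed at step 2.

Step 2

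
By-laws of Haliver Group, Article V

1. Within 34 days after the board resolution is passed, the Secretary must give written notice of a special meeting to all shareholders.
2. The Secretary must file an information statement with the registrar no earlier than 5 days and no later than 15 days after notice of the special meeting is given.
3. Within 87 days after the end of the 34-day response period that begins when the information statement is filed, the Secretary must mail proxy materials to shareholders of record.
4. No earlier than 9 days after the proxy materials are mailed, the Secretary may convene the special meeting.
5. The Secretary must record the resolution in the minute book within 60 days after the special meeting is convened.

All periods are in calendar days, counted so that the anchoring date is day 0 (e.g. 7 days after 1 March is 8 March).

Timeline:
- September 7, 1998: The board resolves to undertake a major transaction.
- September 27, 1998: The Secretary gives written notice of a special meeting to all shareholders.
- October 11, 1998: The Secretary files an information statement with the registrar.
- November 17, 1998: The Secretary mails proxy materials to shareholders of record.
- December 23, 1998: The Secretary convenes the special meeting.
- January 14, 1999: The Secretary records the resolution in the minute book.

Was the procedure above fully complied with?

Step 1 — counting 34 days from September 7, 1998 (when the board resolution is passed) gives a deadline of October 11, 1998; completed September 27, 1998, before the deadline.
Step 2 — 5 and 15 days from September 27, 1998 (when notice of the special meeting is given) are October 2, 1998 and October 12, 1998 respectively; done October 11, 1998, which is between those dates.
Step 3 — counting 87 days from November 14, 1998 (end of the 34-day response period, which began when the information statement is filed on October 11, 1998) gives a deadline of February 9, 1999; November 17, 1998 is within that limit.
Step 4 — must wait 9 days from November 17, 1998 (when the proxy materials are mailed), so not before November 26, 1998; done December 23, 1998, after the minimum wait.
Step 5 — counting 60 days from December 23, 1998 (when the special meeting is convened) gives a deadline of February 21, 1999; January 14, 1999 is within that limit.

Yes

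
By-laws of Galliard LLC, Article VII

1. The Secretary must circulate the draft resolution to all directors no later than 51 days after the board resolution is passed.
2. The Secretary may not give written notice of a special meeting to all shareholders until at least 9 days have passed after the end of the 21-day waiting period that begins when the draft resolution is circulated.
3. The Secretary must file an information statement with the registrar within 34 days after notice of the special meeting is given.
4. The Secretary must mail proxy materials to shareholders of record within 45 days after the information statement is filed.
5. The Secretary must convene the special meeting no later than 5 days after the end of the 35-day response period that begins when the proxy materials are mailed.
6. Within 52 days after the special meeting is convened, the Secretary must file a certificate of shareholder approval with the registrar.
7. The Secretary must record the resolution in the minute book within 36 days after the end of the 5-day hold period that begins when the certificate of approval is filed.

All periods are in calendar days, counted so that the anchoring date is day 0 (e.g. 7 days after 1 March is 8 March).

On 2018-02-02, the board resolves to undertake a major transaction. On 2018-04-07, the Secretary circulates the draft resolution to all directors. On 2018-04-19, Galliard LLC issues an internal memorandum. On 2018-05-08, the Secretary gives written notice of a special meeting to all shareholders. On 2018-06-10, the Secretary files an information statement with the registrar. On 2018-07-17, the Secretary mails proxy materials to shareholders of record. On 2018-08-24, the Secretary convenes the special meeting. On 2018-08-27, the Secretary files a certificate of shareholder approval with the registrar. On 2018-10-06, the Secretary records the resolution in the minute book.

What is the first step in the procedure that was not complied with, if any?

Step 1

Step 1 — counting 51 days from 2018-02-02 (when the board resolution is passed) gives a deadline of 2018-03-25; not done until 2018-04-07, 13 days after the deadline.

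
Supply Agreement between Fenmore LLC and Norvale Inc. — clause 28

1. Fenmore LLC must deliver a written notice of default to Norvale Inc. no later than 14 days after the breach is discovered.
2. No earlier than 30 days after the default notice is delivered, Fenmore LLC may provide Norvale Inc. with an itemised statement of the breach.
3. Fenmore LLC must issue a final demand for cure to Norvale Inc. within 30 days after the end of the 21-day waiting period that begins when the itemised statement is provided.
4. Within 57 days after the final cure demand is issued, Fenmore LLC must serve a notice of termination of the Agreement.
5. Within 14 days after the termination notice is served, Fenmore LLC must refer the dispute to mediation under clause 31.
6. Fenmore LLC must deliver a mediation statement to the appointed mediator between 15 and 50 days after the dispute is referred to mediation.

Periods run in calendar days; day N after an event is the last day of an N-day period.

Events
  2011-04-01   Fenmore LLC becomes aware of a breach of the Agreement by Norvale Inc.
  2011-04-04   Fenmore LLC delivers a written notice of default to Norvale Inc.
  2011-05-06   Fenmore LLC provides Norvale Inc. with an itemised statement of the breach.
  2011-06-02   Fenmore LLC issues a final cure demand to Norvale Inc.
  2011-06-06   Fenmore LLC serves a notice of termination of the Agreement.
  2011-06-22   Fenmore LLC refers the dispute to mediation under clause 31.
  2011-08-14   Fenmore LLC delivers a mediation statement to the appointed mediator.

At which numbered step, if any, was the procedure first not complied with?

Step 1: 14 days after 2011-04-01 (when the breach is discovered) is 2011-04-15; completed 2011-04-04, before the deadline.
Step 2: the earliest permitted date is 30 days after 2011-04-04 (when the default notice is delivered), i.e. 2011-05-04; 2011-05-06 is on or after that date.
Step 3: 30 days after 2011-05-27 (end of the 21-day waiting period, which began when the itemised statement is provided on 2011-05-06) is 2011-06-26; completed 2011-06-02, before the deadline.
Step 4: 57 days after 2011-06-02 (when the final cure demand is issued) is 2011-07-29; done 2011-06-06 — timely.
Step 5: 14 days after 2011-06-06 (when the termination notice is served) is 2011-06-20; 2011-06-22 misses that deadline by 2 days.
No need to go further; step 5 was not satisfied.

Step 5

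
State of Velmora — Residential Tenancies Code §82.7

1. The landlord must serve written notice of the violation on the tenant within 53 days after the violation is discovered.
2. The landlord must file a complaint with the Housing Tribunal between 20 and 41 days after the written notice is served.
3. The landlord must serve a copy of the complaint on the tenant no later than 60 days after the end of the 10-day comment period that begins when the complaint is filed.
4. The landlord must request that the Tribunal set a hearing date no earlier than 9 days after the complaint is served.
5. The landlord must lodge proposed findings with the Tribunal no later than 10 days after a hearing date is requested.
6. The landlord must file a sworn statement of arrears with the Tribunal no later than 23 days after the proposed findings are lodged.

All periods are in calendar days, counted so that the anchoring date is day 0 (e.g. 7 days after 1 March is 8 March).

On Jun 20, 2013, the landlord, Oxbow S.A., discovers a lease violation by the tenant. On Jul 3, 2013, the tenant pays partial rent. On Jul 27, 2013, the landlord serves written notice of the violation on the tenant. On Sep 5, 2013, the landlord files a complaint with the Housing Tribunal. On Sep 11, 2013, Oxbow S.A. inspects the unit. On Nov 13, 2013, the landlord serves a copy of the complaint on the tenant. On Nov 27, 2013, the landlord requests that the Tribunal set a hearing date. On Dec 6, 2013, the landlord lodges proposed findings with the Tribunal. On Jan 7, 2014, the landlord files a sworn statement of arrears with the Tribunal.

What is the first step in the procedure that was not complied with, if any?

Step 1: 53 days after Jun 20, 2013 (when the violation is discovered) is Aug 12, 2013; done Jul 27, 2013 — timely.
Step 2: the window is 20–41 days after Jul 27, 2013 (when the written notice is served), so Aug 16, 2013 through Sep 6, 2013; done Sep 5, 2013 — within the window.
Step 3: 60 days after Sep 15, 2013 (end of the 10-day comment period, which began when the complaint is filed on Sep 5, 2013) is Nov 14, 2013; done Nov 13, 2013 — timely.
Step 4: the earliest permitted date is 9 days after Nov 13, 2013 (when the complaint is served), i.e. Nov 22, 2013; done Nov 27, 2013 — permitted.
Step 5: 10 days after Nov 27, 2013 (when a hearing date is requested) is Dec 7, 2013; done Dec 6, 2013 — timely.
Step 6: 23 days after Dec 6, 2013 (when the proposed findings are lodged) is Dec 29, 2013; done Jan 7, 2014 — 9 days late.
The analysis stops there.

Step 6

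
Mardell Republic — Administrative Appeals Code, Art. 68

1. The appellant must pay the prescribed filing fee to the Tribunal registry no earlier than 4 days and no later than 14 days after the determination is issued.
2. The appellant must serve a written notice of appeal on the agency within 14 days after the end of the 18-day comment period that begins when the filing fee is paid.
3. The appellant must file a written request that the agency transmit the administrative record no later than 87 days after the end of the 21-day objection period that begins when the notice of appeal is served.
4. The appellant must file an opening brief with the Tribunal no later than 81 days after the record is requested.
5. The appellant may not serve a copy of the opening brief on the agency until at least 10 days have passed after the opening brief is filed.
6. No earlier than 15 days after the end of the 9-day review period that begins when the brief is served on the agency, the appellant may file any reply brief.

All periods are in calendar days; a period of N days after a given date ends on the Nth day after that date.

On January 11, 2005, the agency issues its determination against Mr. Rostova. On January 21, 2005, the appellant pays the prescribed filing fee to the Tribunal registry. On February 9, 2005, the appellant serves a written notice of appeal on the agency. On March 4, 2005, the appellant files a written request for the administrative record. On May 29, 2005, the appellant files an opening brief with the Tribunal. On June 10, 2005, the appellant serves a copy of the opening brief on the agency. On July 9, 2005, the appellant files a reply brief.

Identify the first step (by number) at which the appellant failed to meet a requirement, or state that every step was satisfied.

(1) the permitted window runs from January 11, 2005 + 4 = January 15, 2005 to January 11, 2005 + 14 = January 25, 2005; January 21, 2005 falls inside that range.
(2) due by February 8, 2005 + 14 days = February 22, 2005; February 9, 2005 is within that limit.
(3) due by March 2, 2005 + 87 days = May 28, 2005; completed March 4, 2005, before the deadline.
(4) due by March 4, 2005 + 81 days = May 24, 2005; not done until May 29, 2005, 5 days after the deadline.
The procedure was therefore not followed at step 4.

Step 4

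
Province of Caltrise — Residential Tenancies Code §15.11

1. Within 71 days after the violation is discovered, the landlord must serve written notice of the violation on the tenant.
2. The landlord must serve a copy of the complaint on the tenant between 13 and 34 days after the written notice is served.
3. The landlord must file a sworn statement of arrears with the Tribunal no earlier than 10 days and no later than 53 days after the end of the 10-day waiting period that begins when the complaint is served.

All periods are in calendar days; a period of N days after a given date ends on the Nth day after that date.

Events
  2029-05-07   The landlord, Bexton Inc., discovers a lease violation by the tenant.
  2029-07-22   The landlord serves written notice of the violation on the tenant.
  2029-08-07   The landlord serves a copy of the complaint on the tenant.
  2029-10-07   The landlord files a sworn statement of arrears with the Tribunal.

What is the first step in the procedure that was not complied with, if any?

Step 1

Step 1: 71 days after 2029-05-07 (when the violation is discovered) is 2029-07-17; 2029-07-22 misses that deadline by 5 days.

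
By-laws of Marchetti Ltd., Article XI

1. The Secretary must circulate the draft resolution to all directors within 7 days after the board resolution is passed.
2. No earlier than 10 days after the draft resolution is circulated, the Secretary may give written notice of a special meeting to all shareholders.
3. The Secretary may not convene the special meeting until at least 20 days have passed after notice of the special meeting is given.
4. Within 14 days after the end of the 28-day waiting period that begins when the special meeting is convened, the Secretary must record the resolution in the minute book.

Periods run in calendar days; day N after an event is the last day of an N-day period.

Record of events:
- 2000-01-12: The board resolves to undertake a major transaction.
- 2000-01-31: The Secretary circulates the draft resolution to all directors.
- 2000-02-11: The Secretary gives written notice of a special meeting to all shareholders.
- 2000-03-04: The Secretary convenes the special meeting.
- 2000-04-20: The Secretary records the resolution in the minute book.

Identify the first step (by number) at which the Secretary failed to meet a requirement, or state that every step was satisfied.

Step 1

(1) due by 2000-01-12 + 7 days = 2000-01-19; 2000-01-31 misses that deadline by 12 days.
That is the first point of non-compliance.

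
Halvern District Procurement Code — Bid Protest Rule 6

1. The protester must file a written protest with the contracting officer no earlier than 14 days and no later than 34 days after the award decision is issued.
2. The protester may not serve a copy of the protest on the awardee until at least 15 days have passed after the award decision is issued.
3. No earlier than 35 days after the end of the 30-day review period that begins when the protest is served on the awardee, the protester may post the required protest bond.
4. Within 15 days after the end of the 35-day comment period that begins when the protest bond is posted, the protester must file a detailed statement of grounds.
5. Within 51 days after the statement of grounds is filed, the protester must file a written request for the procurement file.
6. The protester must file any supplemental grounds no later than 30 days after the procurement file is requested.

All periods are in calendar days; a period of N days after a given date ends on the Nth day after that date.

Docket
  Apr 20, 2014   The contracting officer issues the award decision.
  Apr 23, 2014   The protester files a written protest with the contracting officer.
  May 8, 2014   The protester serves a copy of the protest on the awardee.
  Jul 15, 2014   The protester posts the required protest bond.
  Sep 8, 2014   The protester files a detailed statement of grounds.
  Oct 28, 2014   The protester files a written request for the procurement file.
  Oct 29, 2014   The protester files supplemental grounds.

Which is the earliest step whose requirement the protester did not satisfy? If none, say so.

Step 1 — 14 and 34 days from Apr 20, 2014 (when the award decision is issued) are May 4, 2014 and May 24, 2014 respectively; Apr 23, 2014 is 11 days too early.
Later steps need not be reached.

Step 1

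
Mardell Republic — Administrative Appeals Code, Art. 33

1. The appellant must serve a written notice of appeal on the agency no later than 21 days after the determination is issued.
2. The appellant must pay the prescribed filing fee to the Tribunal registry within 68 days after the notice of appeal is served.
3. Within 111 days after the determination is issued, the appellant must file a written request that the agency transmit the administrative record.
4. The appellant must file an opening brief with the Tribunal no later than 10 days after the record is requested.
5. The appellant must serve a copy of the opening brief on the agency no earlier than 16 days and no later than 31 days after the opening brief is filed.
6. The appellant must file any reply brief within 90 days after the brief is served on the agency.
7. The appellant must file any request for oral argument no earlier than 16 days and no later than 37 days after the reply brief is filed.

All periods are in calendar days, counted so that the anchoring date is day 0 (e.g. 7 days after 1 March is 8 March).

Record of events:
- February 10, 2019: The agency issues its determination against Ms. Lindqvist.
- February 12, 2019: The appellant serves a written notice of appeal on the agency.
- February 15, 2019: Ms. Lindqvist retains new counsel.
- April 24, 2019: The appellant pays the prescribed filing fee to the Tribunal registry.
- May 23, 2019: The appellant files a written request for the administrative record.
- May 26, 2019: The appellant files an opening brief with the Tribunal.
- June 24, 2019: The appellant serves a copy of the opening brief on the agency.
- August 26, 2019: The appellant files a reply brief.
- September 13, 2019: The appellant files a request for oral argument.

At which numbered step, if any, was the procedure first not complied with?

(1) due by February 10, 2019 + 21 days = March 3, 2019; February 12, 2019 is within that limit.
(2) due by February 12, 2019 + 68 days = April 21, 2019; not done until April 24, 2019, 3 days after the deadline.
No need to go further; step 2 was not satisfied.

Step 2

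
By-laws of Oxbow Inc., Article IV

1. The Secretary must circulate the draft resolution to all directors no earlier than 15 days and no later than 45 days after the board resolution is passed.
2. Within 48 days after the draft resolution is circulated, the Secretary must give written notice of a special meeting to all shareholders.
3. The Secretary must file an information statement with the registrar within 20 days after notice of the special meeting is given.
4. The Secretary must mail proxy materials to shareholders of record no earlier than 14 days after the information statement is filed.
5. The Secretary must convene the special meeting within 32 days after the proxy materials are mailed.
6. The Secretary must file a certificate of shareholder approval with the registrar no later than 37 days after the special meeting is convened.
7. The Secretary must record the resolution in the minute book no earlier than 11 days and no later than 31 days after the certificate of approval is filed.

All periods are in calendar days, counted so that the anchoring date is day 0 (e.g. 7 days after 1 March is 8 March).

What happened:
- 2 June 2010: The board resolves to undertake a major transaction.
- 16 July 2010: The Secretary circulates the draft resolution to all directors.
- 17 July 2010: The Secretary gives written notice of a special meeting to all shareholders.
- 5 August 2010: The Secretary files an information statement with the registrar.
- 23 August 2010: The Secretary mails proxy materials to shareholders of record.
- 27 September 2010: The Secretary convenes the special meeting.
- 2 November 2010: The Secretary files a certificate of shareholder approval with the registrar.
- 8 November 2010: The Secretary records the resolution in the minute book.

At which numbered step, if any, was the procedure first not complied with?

Step 5

(1) the permitted window runs from 2 June 2010 + 15 = 17 June 2010 to 2 June 2010 + 45 = 17 July 2010; 16 July 2010 falls inside that range.
(2) due by 16 July 2010 + 48 days = 2 September 2010; 17 July 2010 is within that limit.
(3) due by 17 July 2010 + 20 days = 6 August 2010; done 5 August 2010 — timely.
(4) permitted from 5 August 2010 + 14 days = 19 August 2010 onward; 23 August 2010 is on or after that date.
(5) due by 23 August 2010 + 32 days = 24 September 2010; 27 September 2010 misses that deadline by 3 days.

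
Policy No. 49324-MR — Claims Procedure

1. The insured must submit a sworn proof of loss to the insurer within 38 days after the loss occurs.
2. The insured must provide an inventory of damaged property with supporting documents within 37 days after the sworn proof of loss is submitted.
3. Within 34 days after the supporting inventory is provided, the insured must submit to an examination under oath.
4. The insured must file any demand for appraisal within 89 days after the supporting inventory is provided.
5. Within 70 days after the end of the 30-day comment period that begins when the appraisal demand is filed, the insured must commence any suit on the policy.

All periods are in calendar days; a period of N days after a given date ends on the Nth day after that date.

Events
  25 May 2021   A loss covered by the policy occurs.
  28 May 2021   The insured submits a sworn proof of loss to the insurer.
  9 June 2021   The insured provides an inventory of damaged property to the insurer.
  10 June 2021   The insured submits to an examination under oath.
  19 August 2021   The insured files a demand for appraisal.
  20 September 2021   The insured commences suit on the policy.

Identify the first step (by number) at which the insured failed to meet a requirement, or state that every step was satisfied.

None — every step was satisfied

(1) due by 25 May 2021 + 38 days = 2 July 2021; 28 May 2021 is within that limit.
(2) due by 28 May 2021 + 37 days = 4 July 2021; done 9 June 2021 — timely.
(3) due by 9 June 2021 + 34 days = 13 July 2021; completed 10 June 2021, before the deadline.
(4) due by 9 June 2021 + 89 days = 6 September 2021; 19 August 2021 is within that limit.
(5) due by 18 September 2021 + 70 days = 27 November 2021; done 20 September 2021 — timely.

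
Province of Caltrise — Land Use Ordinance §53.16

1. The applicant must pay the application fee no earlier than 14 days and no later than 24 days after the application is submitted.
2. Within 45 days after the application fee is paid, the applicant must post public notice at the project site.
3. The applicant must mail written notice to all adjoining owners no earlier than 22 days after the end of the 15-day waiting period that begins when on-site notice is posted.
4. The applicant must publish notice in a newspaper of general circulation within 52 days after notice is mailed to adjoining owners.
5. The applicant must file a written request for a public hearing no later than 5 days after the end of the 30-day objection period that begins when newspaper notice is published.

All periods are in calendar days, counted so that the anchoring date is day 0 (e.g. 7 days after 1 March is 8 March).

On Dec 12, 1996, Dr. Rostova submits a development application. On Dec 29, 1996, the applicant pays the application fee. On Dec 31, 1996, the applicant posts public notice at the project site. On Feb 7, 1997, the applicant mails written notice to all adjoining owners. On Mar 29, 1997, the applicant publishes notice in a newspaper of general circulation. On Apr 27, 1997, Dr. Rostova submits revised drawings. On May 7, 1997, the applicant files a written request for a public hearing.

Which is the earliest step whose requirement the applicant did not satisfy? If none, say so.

Step 1: the window is 14–24 days after Dec 12, 1996 (when the application is submitted), so Dec 26, 1996 through Jan 5, 1997; done Dec 29, 1996, which is between those dates.
Step 2: 45 days after Dec 29, 1996 (when the application fee is paid) is Feb 12, 1997; completed Dec 31, 1996, before the deadline.
Step 3: the earliest permitted date is 22 days after Jan 15, 1997 (end of the 15-day waiting period, which began when on-site notice is posted on Dec 31, 1996), i.e. Feb 6, 1997; done Feb 7, 1997 — permitted.
Step 4: 52 days after Feb 7, 1997 (when notice is mailed to adjoining owners) is Mar 31, 1997; Mar 29, 1997 is within that limit.
Step 5: 5 days after Apr 28, 1997 (end of the 30-day objection period, which began when newspaper notice is published on Mar 29, 1997) is May 3, 1997; done May 7, 1997 — 4 days late.
The procedure was therefore not followed at step 5.

Step 5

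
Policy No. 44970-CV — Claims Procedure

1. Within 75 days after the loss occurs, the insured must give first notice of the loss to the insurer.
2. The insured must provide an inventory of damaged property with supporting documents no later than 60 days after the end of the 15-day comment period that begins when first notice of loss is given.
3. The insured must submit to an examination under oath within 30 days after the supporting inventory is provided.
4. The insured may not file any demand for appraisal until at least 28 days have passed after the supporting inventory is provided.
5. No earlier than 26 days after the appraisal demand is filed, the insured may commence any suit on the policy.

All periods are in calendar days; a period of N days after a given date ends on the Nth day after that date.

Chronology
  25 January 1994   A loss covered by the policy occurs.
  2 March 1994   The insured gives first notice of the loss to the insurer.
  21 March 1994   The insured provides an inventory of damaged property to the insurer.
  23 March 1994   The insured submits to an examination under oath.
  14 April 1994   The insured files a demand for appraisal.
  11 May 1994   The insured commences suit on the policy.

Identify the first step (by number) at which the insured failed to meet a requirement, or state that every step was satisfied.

Step 1: 75 days after 25 January 1994 (when the loss occurs) is 10 April 1994; done 2 March 1994 — timely.
Step 2: 60 days after 17 March 1994 (end of the 15-day comment period, which began when first notice of loss is given on 2 March 1994) is 16 May 1994; 21 March 1994 is within that limit.
Step 3: 30 days after 21 March 1994 (when the supporting inventory is provided) is 20 April 1994; done 23 March 1994 — timely.
Step 4: the earliest permitted date is 28 days after 21 March 1994 (when the supporting inventory is provided), i.e. 18 April 1994; 14 April 1994 is 4 days before the earliest permitted date.
The analysis stops there.

Step 4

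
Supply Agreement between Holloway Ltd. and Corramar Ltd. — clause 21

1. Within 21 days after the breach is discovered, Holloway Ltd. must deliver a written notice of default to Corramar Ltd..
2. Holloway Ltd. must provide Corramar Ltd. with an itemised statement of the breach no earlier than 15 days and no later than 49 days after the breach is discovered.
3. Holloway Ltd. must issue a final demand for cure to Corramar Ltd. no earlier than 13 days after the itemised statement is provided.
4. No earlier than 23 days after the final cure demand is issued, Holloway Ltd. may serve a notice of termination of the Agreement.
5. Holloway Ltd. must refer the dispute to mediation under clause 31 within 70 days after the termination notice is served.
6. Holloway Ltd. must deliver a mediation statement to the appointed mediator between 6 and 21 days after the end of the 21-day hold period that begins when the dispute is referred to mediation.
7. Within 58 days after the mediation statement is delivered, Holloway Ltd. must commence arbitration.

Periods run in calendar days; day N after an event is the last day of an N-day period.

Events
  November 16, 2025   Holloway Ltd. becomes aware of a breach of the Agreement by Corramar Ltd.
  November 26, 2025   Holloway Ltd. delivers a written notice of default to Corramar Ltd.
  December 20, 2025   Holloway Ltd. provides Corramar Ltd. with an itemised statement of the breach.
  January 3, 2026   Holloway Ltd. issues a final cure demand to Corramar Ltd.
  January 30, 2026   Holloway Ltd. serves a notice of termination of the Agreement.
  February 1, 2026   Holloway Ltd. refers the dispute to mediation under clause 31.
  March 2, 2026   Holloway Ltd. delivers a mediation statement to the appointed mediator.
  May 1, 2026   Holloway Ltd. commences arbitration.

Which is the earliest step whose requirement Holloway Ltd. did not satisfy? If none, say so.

(1) due by November 16, 2025 + 21 days = December 7, 2025; November 26, 2025 is within that limit.
(2) the permitted window runs from November 16, 2025 + 15 = December 1, 2025 to November 16, 2025 + 49 = January 4, 2026; done December 20, 2025 — within the window.
(3) permitted from December 20, 2025 + 13 days = January 2, 2026 onward; done January 3, 2026, after the minimum wait.
(4) permitted from January 3, 2026 + 23 days = January 26, 2026 onward; done January 30, 2026 — permitted.
(5) due by January 30, 2026 + 70 days = April 10, 2026; done February 1, 2026 — timely.
(6) the permitted window runs from February 22, 2026 + 6 = February 28, 2026 to February 22, 2026 + 21 = March 15, 2026; done March 2, 2026, which is between those dates.
(7) due by March 2, 2026 + 58 days = April 29, 2026; not done until May 1, 2026, 2 days after the deadline.
The analysis stops there.

Step 7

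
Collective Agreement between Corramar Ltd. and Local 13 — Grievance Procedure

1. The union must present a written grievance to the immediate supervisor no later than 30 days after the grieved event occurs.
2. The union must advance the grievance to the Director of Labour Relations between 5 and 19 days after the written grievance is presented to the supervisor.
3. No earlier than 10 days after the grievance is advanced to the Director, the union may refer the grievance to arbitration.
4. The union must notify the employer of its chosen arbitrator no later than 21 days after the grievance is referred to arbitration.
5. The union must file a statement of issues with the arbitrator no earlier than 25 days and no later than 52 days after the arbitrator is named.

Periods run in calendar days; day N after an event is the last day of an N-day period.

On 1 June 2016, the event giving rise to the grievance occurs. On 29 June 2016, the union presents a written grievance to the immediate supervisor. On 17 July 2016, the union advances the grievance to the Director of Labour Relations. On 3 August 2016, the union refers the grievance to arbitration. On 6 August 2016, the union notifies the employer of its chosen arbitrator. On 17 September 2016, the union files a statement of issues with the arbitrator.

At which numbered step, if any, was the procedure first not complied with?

None — every step was satisfied

Step 1 — counting 30 days from 1 June 2016 (when the grieved event occurs) gives a deadline of 1 July 2016; done 29 June 2016 — timely.
Step 2 — 5 and 19 days from 29 June 2016 (when the written grievance is presented to the supervisor) are 4 July 2016 and 18 July 2016 respectively; 17 July 2016 falls inside that range.
Step 3 — must wait 10 days from 17 July 2016 (when the grievance is advanced to the Director), so not before 27 July 2016; done 3 August 2016 — permitted.
Step 4 — counting 21 days from 3 August 2016 (when the grievance is referred to arbitration) gives a deadline of 24 August 2016; done 6 August 2016 — timely.
Step 5 — 25 and 52 days from 6 August 2016 (when the arbitrator is named) are 31 August 2016 and 27 September 2016 respectively; 17 September 2016 falls inside that range.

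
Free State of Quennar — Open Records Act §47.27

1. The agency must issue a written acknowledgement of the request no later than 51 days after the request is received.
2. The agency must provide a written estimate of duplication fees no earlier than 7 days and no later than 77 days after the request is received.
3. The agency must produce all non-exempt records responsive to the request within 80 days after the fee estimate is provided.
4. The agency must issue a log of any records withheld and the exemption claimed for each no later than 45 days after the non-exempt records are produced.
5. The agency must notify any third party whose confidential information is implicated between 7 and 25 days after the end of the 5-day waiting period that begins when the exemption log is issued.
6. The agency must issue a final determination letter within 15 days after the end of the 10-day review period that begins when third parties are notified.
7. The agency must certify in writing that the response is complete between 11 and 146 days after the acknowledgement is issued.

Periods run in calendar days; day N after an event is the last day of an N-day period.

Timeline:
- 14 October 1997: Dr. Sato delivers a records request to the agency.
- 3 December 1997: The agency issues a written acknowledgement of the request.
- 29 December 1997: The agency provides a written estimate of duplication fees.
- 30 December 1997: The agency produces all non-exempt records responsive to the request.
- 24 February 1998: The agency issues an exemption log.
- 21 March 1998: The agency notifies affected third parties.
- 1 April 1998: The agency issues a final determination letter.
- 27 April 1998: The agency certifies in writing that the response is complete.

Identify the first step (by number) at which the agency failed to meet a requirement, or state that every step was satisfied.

Step 1: 51 days after 14 October 1997 (when the request is received) is 4 December 1997; 3 December 1997 is within that limit.
Step 2: the window is 7–77 days after 14 October 1997 (when the request is received), so 21 October 1997 through 30 December 1997; 29 December 1997 falls inside that range.
Step 3: 80 days after 29 December 1997 (when the fee estimate is provided) is 19 March 1998; completed 30 December 1997, before the deadline.
Step 4: 45 days after 30 December 1997 (when the non-exempt records are produced) is 13 February 1998; done 24 February 1998 — 11 days late.
That is the first point of non-compliance.

Step 4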